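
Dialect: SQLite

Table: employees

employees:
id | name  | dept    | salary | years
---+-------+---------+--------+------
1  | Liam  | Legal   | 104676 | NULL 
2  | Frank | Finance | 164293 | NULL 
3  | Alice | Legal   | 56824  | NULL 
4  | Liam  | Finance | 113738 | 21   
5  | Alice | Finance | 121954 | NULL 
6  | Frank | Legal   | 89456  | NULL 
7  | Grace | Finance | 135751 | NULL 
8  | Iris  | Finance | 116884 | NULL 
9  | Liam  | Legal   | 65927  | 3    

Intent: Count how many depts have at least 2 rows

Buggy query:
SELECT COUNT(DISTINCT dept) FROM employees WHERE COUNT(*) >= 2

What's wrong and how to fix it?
Bug: WHERE filters individual rows, not groups, so a group-level COUNT is invalid there

Fix: Group first with HAVING COUNT(*) >= 2, then COUNT the resulting groups

Corrected query:
SELECT COUNT(*) FROM (SELECT dept FROM employees GROUP BY dept HAVING COUNT(*) >= 2)

Result:
COUNT(*)
--------
2       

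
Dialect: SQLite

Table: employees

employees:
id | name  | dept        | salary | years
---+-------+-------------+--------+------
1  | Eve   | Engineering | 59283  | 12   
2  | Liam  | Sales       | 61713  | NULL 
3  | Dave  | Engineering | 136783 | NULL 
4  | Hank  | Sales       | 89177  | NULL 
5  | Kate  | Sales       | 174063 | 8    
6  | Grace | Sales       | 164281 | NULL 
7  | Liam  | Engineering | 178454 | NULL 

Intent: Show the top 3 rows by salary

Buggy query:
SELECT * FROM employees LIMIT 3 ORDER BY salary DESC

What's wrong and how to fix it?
Bug: LIMIT must come after ORDER BY

Fix: Sort with ORDER BY, then apply LIMIT

Corrected query:
SELECT * FROM employees ORDER BY salary DESC LIMIT 3

Result:
id | name  | dept        | salary | years
---+-------+-------------+--------+------
7  | Liam  | Engineering | 178454 | NULL 
5  | Kate  | Sales       | 174063 | 8    
6  | Grace | Sales       | 164281 | NULL 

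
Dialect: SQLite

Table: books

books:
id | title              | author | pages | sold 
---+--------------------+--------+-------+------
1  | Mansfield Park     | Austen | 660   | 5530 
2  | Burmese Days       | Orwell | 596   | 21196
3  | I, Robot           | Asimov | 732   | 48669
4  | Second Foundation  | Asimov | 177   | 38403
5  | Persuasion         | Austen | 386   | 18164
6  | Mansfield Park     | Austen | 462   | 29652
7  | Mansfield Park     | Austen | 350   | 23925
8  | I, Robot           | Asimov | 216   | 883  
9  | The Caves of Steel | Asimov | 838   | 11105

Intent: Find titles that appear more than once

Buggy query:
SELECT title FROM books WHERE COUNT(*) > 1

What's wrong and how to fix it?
Bug: COUNT(*) is an aggregate and cannot be used in WHERE

Fix: Group first, then use HAVING for the count condition

Corrected query:
SELECT title FROM books GROUP BY title HAVING COUNT(*) > 1

Result:
title         
--------------
I, Robot      
Mansfield Park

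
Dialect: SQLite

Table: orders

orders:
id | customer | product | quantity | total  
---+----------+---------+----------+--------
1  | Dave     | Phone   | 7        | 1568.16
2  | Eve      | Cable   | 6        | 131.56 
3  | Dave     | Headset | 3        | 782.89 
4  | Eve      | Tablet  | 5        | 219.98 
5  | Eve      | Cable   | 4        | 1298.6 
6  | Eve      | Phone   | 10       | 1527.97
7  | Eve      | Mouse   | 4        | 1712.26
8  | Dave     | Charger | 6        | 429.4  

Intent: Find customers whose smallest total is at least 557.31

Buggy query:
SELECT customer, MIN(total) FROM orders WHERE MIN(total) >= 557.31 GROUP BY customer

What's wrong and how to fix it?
Bug: MIN() in WHERE is a misuse of aggregate

Fix: Use HAVING for the per-group MIN condition

Corrected query:
SELECT customer, MIN(total) FROM orders GROUP BY customer HAVING MIN(total) >= 557.31

Result:
(no rows)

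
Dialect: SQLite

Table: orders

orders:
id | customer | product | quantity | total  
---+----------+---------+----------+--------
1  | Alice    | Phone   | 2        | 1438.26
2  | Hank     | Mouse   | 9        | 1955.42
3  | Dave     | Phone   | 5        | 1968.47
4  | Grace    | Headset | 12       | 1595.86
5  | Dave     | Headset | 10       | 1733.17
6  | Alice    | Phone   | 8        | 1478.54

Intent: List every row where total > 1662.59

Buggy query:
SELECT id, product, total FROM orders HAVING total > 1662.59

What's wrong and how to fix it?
Bug: HAVING filters the output of aggregation, but this query has no GROUP BY and no aggregate functions, so SQLite rejects it (HAVING clause on a non-aggregate query); the condition here is per row

Fix: Replace HAVING with WHERE since the condition applies to individual rows

Corrected query:
SELECT id, product, total FROM orders WHERE total > 1662.59

Result:
id | product | total  
---+---------+--------
2  | Mouse   | 1955.42
3  | Phone   | 1968.47
5  | Headset | 1733.17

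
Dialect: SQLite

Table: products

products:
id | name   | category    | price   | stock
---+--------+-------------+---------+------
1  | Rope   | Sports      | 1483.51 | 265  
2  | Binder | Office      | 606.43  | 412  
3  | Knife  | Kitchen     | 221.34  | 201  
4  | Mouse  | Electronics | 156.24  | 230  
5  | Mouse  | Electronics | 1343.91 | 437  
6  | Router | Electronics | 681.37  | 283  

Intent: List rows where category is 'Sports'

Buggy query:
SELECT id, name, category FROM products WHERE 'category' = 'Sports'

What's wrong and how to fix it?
Bug: 'category' in single quotes is a string literal, not the column; the comparison is literal-vs-literal and never true

Fix: Remove the quotes around the column name (or use double quotes for an identifier)

Corrected query:
SELECT id, name, category FROM products WHERE category = 'Sports'

Result:
id | name | category
---+------+---------
1  | Rope | Sports  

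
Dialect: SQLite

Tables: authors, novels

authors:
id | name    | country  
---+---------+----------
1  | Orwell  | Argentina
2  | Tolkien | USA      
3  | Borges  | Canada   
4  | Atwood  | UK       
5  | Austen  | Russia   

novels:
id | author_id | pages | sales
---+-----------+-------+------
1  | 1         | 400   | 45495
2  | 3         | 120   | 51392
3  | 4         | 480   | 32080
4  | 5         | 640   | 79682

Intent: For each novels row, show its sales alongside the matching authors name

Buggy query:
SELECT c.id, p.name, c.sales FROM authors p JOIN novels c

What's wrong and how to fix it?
Bug: JOIN with no ON clause produces a cartesian product; every novels row pairs with every authors row

Fix: Specify the join condition linking the foreign key to the parent id

Corrected query:
SELECT c.id, p.name, c.sales FROM authors p JOIN novels c ON c.author_id = p.id

Result:
id | name   | sales
---+--------+------
1  | Orwell | 45495
2  | Borges | 51392
3  | Atwood | 32080
4  | Austen | 79682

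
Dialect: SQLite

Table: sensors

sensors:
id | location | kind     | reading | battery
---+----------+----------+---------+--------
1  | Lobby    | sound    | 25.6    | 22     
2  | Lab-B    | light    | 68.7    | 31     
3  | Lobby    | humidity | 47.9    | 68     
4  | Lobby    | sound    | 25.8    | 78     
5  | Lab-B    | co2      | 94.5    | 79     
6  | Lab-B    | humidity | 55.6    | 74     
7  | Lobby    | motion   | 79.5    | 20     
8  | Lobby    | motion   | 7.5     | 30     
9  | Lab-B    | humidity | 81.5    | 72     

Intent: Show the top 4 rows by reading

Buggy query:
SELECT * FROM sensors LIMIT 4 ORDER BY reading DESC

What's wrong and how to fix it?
Bug: LIMIT must come after ORDER BY

Fix: Sort with ORDER BY, then apply LIMIT

Corrected query:
SELECT * FROM sensors ORDER BY reading DESC LIMIT 4

Result:
id | location | kind     | reading | battery
---+----------+----------+---------+--------
5  | Lab-B    | co2      | 94.5    | 79     
9  | Lab-B    | humidity | 81.5    | 72     
7  | Lobby    | motion   | 79.5    | 20     
2  | Lab-B    | light    | 68.7    | 31     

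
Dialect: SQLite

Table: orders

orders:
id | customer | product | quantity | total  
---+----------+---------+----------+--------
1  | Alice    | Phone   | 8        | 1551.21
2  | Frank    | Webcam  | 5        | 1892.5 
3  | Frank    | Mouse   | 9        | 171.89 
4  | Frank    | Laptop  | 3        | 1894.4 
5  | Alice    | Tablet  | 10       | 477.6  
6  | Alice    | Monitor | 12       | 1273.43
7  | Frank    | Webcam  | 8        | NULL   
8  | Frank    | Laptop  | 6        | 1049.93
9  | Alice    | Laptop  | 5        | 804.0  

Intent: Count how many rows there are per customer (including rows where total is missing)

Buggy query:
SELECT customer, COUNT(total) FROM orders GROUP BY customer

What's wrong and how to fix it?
Bug: COUNT(total) skips NULLs, so groups with missing total are undercounted

Fix: Replace COUNT(total) with COUNT(*)

Corrected query:
SELECT customer, COUNT(*) FROM orders GROUP BY customer

Result:
customer | COUNT(*)
---------+---------
Alice    | 4       
Frank    | 5       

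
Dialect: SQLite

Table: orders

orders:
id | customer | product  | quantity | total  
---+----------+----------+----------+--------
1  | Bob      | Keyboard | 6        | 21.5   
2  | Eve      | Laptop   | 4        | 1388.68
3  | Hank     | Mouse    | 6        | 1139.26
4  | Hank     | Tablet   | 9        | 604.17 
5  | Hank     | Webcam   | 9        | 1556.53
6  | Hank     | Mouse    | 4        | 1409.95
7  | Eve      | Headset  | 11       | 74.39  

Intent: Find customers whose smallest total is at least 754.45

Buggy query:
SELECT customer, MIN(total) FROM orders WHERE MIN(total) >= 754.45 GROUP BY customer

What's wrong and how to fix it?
Bug: MIN() in WHERE is a misuse of aggregate

Fix: Use HAVING for the per-group MIN condition

Corrected query:
SELECT customer, MIN(total) FROM orders GROUP BY customer HAVING MIN(total) >= 754.45

Result:
(no rows)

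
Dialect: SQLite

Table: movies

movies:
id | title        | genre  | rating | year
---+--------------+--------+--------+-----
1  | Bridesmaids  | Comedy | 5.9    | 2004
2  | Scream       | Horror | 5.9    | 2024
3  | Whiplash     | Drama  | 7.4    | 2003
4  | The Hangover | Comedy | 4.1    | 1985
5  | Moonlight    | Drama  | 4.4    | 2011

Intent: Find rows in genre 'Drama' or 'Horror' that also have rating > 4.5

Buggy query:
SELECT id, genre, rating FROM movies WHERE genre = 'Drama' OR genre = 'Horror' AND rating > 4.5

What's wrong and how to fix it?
Bug: AND binds tighter than OR, so this parses as genre = 'Drama' OR (genre = 'Horror' AND rating > 4.5)

Fix: Add parentheses around the OR so the AND applies to both alternatives

Corrected query:
SELECT id, genre, rating FROM movies WHERE (genre = 'Drama' OR genre = 'Horror') AND rating > 4.5

Result:
id | genre  | rating
---+--------+-------
2  | Horror | 5.9   
3  | Drama  | 7.4   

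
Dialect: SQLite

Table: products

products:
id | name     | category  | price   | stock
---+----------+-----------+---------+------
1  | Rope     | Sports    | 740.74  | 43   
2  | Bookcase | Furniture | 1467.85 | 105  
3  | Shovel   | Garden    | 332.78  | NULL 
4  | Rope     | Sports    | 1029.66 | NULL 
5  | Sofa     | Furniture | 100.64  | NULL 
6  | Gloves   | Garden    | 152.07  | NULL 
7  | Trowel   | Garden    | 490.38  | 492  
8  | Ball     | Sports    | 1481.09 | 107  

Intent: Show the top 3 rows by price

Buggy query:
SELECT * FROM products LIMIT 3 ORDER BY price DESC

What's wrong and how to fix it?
Bug: ORDER BY cannot follow LIMIT; LIMIT is the final clause

Fix: Swap the clauses: ORDER BY first, then LIMIT

Corrected query:
SELECT * FROM products ORDER BY price DESC LIMIT 3

Result:
id | name     | category  | price   | stock
---+----------+-----------+---------+------
8  | Ball     | Sports    | 1481.09 | 107  
2  | Bookcase | Furniture | 1467.85 | 105  
4  | Rope     | Sports    | 1029.66 | NULL 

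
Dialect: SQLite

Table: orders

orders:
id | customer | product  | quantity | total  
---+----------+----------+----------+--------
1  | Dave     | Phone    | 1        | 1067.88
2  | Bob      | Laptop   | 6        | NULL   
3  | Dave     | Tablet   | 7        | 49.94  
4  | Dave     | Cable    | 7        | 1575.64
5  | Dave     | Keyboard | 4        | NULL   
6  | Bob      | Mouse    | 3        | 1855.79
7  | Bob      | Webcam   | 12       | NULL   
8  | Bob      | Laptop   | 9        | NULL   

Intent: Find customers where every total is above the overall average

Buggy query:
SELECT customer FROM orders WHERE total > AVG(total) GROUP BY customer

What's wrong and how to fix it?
Bug: WHERE evaluates per row before aggregation, so AVG() is unavailable

Fix: Compute the overall average in a scalar subquery and compare each group's MIN against it in HAVING

Corrected query:
SELECT customer FROM orders GROUP BY customer HAVING MIN(total) > (SELECT AVG(total) FROM orders)

Result:
customer
--------
Bob     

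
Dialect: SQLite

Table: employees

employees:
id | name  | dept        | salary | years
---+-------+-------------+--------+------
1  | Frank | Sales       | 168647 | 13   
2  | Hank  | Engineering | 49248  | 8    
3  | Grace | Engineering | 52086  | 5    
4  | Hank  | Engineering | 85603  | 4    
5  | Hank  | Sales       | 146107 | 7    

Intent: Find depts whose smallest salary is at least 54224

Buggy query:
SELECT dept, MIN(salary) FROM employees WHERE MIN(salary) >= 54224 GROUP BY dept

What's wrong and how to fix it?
Bug: MIN() in WHERE is a misuse of aggregate

Fix: Use HAVING for the per-group MIN condition

Corrected query:
SELECT dept, MIN(salary) FROM employees GROUP BY dept HAVING MIN(salary) >= 54224

Result:
dept  | MIN(salary)
------+------------
Sales | 146107     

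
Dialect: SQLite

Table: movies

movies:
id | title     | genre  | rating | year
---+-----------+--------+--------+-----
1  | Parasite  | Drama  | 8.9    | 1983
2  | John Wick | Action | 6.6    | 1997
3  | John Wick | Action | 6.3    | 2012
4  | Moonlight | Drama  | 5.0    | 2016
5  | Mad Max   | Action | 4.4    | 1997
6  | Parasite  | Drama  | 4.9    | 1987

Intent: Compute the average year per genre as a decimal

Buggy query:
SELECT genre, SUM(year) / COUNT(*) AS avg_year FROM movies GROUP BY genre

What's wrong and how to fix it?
Bug: SUM(year) and COUNT(*) are both integers; the division truncates the fractional part

Fix: Cast one side to REAL so the division keeps the fractional part

Corrected query:
SELECT genre, SUM(year) * 1.0 / COUNT(*) AS avg_year FROM movies GROUP BY genre

Result:
genre  | avg_year   
-------+------------
Action | 2002       
Drama  | 1995.333333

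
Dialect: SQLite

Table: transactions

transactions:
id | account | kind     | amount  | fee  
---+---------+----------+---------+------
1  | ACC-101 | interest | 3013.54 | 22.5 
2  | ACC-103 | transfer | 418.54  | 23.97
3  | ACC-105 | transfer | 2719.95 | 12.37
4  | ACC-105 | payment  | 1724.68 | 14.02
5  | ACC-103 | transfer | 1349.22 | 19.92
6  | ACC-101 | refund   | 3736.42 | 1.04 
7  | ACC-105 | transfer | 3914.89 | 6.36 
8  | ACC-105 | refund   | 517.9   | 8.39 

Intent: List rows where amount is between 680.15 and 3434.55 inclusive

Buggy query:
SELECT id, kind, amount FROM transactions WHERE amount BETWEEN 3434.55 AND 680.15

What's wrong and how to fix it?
Bug: The bounds are reversed; BETWEEN a AND b requires a <= b to match anything

Fix: Swap the bounds so the smaller value comes first

Corrected query:
SELECT id, kind, amount FROM transactions WHERE amount BETWEEN 680.15 AND 3434.55

Result:
id | kind     | amount 
---+----------+--------
1  | interest | 3013.54
3  | transfer | 2719.95
4  | payment  | 1724.68
5  | transfer | 1349.22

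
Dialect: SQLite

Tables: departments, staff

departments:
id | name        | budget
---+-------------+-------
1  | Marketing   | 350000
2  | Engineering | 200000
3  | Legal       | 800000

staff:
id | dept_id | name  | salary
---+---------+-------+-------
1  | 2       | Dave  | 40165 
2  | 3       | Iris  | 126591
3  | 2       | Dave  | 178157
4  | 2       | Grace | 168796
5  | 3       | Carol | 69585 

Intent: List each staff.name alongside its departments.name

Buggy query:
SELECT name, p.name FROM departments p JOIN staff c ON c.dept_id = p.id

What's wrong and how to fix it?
Bug: Both tables have a 'name' column; the unqualified reference is ambiguous

Fix: Qualify the column with its table alias (c.name)

Corrected query:
SELECT c.name, p.name FROM departments p JOIN staff c ON c.dept_id = p.id

Result:
name  | name       
------+------------
Dave  | Engineering
Iris  | Legal      
Dave  | Engineering
Grace | Engineering
Carol | Legal      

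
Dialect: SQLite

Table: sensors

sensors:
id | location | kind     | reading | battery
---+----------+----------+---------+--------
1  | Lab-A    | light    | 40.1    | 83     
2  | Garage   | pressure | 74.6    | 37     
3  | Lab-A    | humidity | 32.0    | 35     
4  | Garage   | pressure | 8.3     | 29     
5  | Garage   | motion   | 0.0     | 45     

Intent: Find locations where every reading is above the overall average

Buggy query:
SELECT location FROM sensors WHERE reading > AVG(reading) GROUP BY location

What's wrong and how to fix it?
Bug: WHERE evaluates per row before aggregation, so AVG() is unavailable

Fix: Compute the overall average in a scalar subquery and compare each group's MIN against it in HAVING

Corrected query:
SELECT location FROM sensors GROUP BY location HAVING MIN(reading) > (SELECT AVG(reading) FROM sensors)

Result:
location
--------
Lab-A   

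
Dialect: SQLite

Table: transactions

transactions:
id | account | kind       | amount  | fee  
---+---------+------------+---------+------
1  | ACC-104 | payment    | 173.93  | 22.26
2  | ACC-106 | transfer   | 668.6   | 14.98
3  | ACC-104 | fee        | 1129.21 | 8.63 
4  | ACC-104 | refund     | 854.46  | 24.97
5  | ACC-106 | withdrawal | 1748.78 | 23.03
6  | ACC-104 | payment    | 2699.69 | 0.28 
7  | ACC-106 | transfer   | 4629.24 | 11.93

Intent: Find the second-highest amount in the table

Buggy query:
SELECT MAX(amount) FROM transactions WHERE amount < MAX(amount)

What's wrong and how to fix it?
Bug: The inner MAX is an aggregate inside WHERE, which is not allowed

Fix: Put the inner MAX in a scalar subquery

Corrected query:
SELECT MAX(amount) FROM transactions WHERE amount < (SELECT MAX(amount) FROM transactions)

Result:
MAX(amount)
-----------
2699.69    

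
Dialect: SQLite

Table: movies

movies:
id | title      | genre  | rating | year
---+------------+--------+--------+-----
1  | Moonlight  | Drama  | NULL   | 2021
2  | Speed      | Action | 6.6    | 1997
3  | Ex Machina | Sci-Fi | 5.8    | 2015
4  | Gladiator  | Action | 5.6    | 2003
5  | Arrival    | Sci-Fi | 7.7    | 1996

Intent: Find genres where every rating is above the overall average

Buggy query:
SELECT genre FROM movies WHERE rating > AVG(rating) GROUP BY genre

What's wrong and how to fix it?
Bug: AVG() is an aggregate; it can't sit directly in WHERE

Fix: Use a subquery for AVG and a HAVING MIN(...) filter so the condition holds for every row in the group

Corrected query:
SELECT genre FROM movies GROUP BY genre HAVING MIN(rating) > (SELECT AVG(rating) FROM movies)

Result:
(no rows)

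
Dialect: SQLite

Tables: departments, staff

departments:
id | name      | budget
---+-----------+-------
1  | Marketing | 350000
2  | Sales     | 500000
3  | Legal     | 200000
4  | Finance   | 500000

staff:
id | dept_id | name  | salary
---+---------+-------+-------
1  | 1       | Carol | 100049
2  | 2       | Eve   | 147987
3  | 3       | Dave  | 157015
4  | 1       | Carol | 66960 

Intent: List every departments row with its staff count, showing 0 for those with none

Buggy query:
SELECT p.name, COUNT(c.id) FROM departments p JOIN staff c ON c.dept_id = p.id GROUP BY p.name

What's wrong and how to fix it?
Bug: An inner join excludes parents with zero children

Fix: Use LEFT JOIN so parents without children still appear (COUNT(c.id) gives 0)

Corrected query:
SELECT p.name, COUNT(c.id) FROM departments p LEFT JOIN staff c ON c.dept_id = p.id GROUP BY p.name

Result:
name      | COUNT(c.id)
----------+------------
Finance   | 0          
Legal     | 1          
Marketing | 2          
Sales     | 1          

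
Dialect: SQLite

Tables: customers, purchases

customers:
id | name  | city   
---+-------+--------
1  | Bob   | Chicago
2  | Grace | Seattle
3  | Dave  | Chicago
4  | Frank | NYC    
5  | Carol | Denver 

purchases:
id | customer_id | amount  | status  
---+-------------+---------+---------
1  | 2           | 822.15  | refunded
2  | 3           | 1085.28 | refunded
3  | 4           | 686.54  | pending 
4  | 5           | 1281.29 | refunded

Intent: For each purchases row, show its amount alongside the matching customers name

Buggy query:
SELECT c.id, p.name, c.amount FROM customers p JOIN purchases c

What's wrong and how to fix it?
Bug: JOIN with no ON clause produces a cartesian product; every purchases row pairs with every customers row

Fix: Add ON c.customer_id = p.id to the JOIN

Corrected query:
SELECT c.id, p.name, c.amount FROM customers p JOIN purchases c ON c.customer_id = p.id

Result:
id | name  | amount 
---+-------+--------
1  | Grace | 822.15 
2  | Dave  | 1085.28
3  | Frank | 686.54 
4  | Carol | 1281.29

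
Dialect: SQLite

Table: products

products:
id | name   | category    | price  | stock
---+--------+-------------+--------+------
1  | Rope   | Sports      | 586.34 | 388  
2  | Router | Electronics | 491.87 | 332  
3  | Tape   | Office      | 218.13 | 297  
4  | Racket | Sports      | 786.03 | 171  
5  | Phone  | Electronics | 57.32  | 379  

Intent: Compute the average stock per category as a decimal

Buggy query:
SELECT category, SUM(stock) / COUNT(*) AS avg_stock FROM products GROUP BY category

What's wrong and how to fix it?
Bug: Both operands are integers, so '/' performs integer division and truncates

Fix: Cast one side to REAL so the division keeps the fractional part

Corrected query:
SELECT category, SUM(stock) * 1.0 / COUNT(*) AS avg_stock FROM products GROUP BY category

Result:
category    | avg_stock
------------+----------
Electronics | 355.5    
Office      | 297      
Sports      | 279.5    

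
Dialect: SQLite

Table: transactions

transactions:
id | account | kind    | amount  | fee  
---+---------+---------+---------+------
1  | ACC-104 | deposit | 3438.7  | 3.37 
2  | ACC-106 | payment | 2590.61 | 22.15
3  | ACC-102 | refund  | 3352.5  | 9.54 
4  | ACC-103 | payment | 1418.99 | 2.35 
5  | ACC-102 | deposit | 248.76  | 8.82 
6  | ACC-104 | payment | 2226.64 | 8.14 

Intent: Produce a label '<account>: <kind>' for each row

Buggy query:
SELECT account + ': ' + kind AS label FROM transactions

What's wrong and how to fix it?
Bug: SQLite uses || for string concatenation; + coerces text to numbers (yielding 0)

Fix: Replace + with || to concatenate text

Corrected query:
SELECT account || ': ' || kind AS label FROM transactions

Result:
label           
----------------
ACC-104: deposit
ACC-106: payment
ACC-102: refund 
ACC-103: payment
ACC-102: deposit
ACC-104: payment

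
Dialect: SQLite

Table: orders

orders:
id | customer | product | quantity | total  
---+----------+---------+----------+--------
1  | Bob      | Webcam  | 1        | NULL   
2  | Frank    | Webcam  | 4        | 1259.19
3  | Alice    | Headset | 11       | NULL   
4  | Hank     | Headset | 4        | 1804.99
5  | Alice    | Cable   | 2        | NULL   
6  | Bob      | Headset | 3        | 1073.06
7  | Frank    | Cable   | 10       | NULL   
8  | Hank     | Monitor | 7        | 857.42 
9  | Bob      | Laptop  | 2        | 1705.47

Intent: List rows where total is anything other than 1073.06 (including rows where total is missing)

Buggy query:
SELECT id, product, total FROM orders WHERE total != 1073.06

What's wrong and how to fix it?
Bug: Inequality against NULL is unknown, not true; rows with NULL are dropped

Fix: Handle NULL separately with IS NULL alongside the inequality

Corrected query:
SELECT id, product, total FROM orders WHERE total != 1073.06 OR total IS NULL

Result:
id | product | total  
---+---------+--------
1  | Webcam  | NULL   
2  | Webcam  | 1259.19
3  | Headset | NULL   
4  | Headset | 1804.99
5  | Cable   | NULL   
7  | Cable   | NULL   
8  | Monitor | 857.42 
9  | Laptop  | 1705.47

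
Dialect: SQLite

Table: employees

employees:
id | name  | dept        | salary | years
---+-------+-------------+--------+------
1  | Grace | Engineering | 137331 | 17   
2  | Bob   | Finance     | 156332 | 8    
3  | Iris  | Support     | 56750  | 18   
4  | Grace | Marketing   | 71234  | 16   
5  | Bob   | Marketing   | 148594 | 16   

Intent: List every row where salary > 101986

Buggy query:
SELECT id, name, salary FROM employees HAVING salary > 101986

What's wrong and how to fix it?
Bug: This is a non-aggregate query (no GROUP BY, no aggregates), so in SQLite the HAVING clause is invalid here; a row-level condition belongs in WHERE

Fix: Use WHERE for row-level filtering

Corrected query:
SELECT id, name, salary FROM employees WHERE salary > 101986

Result:
id | name  | salary
---+-------+-------
1  | Grace | 137331
2  | Bob   | 156332
5  | Bob   | 148594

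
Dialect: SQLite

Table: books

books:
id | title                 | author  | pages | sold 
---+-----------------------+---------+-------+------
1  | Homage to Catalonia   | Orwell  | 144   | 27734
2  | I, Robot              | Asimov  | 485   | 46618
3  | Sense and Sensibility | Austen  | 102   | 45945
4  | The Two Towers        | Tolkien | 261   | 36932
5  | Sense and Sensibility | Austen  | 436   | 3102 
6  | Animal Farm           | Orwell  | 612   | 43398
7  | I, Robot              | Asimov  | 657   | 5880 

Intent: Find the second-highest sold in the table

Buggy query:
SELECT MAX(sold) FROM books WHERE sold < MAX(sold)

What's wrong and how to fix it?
Bug: MAX(sold) on the right of the comparison is an aggregate-in-WHERE error

Fix: Put the inner MAX in a scalar subquery

Corrected query:
SELECT MAX(sold) FROM books WHERE sold < (SELECT MAX(sold) FROM books)

Result:
MAX(sold)
---------
45945    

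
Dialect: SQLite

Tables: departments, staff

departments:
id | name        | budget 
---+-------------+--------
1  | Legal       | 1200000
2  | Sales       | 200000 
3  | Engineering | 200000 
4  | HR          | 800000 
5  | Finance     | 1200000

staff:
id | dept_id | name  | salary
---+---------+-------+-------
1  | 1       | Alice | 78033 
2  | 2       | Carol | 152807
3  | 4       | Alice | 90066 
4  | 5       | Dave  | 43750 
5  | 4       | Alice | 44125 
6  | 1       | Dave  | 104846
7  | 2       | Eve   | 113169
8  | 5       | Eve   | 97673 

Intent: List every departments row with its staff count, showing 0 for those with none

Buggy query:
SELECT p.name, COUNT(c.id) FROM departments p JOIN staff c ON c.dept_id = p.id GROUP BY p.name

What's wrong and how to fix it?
Bug: INNER JOIN drops departments rows that have no matching staff rows

Fix: Use LEFT JOIN so parents without children still appear (COUNT(c.id) gives 0)

Corrected query:
SELECT p.name, COUNT(c.id) FROM departments p LEFT JOIN staff c ON c.dept_id = p.id GROUP BY p.name

Result:
name        | COUNT(c.id)
------------+------------
Engineering | 0          
Finance     | 2          
HR          | 2          
Legal       | 2          
Sales       | 2          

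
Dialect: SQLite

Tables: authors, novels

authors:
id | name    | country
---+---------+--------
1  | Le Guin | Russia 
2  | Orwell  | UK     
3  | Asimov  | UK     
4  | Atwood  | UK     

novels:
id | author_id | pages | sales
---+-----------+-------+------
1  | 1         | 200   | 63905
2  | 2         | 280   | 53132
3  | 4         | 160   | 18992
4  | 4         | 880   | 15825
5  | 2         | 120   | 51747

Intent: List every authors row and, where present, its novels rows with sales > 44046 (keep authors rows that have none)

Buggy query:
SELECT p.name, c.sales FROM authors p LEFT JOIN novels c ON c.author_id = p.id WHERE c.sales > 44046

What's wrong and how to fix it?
Bug: A WHERE condition on the right-hand table after LEFT JOIN drops unmatched parents

Fix: Move the right-table condition into the ON clause so unmatched parents are kept

Corrected query:
SELECT p.name, c.sales FROM authors p LEFT JOIN novels c ON c.author_id = p.id AND c.sales > 44046

Result:
name    | sales
--------+------
Le Guin | 63905
Orwell  | 51747
Orwell  | 53132
Asimov  | NULL 
Atwood  | NULL 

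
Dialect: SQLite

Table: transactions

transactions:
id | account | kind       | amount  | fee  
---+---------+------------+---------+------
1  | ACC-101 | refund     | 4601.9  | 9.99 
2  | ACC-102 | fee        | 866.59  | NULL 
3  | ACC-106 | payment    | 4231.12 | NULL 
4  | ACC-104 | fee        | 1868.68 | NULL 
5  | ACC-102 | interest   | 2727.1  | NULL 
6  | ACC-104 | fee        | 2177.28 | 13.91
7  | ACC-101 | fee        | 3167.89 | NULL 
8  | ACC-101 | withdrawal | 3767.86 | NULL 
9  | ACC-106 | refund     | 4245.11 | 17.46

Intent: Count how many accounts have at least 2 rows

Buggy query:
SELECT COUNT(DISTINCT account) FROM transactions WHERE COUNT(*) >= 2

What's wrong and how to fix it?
Bug: WHERE filters individual rows, not groups, so a group-level COUNT is invalid there

Fix: Group first with HAVING COUNT(*) >= 2, then COUNT the resulting groups

Corrected query:
SELECT COUNT(*) FROM (SELECT account FROM transactions GROUP BY account HAVING COUNT(*) >= 2)

Result:
COUNT(*)
--------
4       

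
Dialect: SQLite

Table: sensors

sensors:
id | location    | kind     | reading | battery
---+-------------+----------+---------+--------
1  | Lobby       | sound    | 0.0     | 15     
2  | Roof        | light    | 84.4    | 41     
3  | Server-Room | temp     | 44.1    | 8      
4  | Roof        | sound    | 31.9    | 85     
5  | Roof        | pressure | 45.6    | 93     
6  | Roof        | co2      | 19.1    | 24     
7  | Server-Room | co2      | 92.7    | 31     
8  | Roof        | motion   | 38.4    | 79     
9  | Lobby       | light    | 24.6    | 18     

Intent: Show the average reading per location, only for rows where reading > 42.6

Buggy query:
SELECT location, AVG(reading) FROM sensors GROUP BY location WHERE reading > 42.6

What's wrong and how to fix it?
Bug: WHERE cannot follow GROUP BY

Fix: Place WHERE between FROM and GROUP BY

Corrected query:
SELECT location, AVG(reading) FROM sensors WHERE reading > 42.6 GROUP BY location

Result:
location    | AVG(reading)
------------+-------------
Roof        | 65          
Server-Room | 68.4        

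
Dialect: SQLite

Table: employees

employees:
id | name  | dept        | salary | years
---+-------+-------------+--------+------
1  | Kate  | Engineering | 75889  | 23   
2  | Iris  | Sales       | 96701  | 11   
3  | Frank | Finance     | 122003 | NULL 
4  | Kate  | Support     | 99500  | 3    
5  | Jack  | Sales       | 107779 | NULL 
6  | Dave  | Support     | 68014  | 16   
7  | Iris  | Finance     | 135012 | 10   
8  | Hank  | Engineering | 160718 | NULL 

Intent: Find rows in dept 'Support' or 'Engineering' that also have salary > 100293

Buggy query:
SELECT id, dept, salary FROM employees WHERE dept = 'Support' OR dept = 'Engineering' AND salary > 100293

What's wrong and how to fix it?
Bug: Without parentheses, AND is evaluated before OR, so the salary filter only applies to the 'Engineering' branch

Fix: Add parentheses around the OR so the AND applies to both alternatives

Corrected query:
SELECT id, dept, salary FROM employees WHERE (dept = 'Support' OR dept = 'Engineering') AND salary > 100293

Result:
id | dept        | salary
---+-------------+-------
8  | Engineering | 160718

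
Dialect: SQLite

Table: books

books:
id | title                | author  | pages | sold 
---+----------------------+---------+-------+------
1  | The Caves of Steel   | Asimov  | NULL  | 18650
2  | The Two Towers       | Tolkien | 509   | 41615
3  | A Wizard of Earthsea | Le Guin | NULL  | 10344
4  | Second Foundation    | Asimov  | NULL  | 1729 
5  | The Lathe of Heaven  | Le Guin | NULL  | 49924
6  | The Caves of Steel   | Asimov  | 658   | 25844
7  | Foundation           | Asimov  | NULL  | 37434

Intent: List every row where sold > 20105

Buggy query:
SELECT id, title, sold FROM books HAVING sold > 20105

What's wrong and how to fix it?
Bug: This is a non-aggregate query (no GROUP BY, no aggregates), so in SQLite the HAVING clause is invalid here; a row-level condition belongs in WHERE

Fix: Replace HAVING with WHERE since the condition applies to individual rows

Corrected query:
SELECT id, title, sold FROM books WHERE sold > 20105

Result:
id | title               | sold 
---+---------------------+------
2  | The Two Towers      | 41615
5  | The Lathe of Heaven | 49924
6  | The Caves of Steel  | 25844
7  | Foundation          | 37434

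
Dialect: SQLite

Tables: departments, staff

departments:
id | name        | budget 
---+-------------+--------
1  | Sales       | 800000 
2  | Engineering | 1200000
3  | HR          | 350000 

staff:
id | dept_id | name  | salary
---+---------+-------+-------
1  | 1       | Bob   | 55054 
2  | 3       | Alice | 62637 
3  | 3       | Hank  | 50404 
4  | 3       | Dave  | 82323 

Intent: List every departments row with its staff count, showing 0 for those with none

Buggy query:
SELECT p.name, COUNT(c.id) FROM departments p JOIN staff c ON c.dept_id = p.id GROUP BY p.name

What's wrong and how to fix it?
Bug: An inner join excludes parents with zero children

Fix: Use LEFT JOIN so parents without children still appear (COUNT(c.id) gives 0)

Corrected query:
SELECT p.name, COUNT(c.id) FROM departments p LEFT JOIN staff c ON c.dept_id = p.id GROUP BY p.name

Result:
name        | COUNT(c.id)
------------+------------
Engineering | 0          
HR          | 3          
Sales       | 1          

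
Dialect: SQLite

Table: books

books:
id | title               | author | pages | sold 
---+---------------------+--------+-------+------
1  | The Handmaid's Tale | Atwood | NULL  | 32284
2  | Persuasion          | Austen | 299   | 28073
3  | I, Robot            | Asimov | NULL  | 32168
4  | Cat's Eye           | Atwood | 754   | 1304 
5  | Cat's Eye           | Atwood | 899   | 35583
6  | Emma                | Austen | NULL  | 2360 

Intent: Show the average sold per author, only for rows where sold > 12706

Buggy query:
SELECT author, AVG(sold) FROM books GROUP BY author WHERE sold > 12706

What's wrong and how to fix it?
Bug: WHERE cannot follow GROUP BY

Fix: Place WHERE between FROM and GROUP BY

Corrected query:
SELECT author, AVG(sold) FROM books WHERE sold > 12706 GROUP BY author

Result:
author | AVG(sold)
-------+----------
Asimov | 32168    
Atwood | 33933.5  
Austen | 28073    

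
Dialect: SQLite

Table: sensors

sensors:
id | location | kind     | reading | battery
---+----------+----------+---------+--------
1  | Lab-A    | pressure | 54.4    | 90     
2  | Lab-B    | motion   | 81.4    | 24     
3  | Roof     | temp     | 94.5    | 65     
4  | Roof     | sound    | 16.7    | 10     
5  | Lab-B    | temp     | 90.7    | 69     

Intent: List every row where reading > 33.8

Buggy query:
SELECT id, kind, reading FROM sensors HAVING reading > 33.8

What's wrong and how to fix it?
Bug: HAVING filters the output of aggregation, but this query has no GROUP BY and no aggregate functions, so SQLite rejects it (HAVING clause on a non-aggregate query); the condition here is per row

Fix: Use WHERE for row-level filtering

Corrected query:
SELECT id, kind, reading FROM sensors WHERE reading > 33.8

Result:
id | kind     | reading
---+----------+--------
1  | pressure | 54.4   
2  | motion   | 81.4   
3  | temp     | 94.5   
5  | temp     | 90.7   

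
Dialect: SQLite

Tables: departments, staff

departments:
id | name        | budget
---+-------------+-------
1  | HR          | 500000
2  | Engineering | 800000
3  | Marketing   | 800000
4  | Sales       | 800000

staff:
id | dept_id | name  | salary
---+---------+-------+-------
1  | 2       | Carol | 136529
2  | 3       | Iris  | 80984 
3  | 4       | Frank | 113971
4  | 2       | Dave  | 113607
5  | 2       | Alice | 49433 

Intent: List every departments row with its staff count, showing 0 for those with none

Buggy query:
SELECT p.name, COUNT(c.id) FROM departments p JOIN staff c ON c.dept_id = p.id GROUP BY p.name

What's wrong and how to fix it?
Bug: An inner join excludes parents with zero children

Fix: Use LEFT JOIN so parents without children still appear (COUNT(c.id) gives 0)

Corrected query:
SELECT p.name, COUNT(c.id) FROM departments p LEFT JOIN staff c ON c.dept_id = p.id GROUP BY p.name

Result:
name        | COUNT(c.id)
------------+------------
Engineering | 3          
HR          | 0          
Marketing   | 1          
Sales       | 1          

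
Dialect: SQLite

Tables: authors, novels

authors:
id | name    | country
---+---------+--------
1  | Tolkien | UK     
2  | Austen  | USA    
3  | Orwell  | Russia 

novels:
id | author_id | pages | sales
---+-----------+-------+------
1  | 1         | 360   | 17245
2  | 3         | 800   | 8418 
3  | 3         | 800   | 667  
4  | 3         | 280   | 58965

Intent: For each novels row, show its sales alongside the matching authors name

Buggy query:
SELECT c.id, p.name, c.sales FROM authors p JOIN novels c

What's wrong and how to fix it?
Bug: Missing join condition: each novels row is matched to all authors rows instead of just its own

Fix: Add ON c.author_id = p.id to the JOIN

Corrected query:
SELECT c.id, p.name, c.sales FROM authors p JOIN novels c ON c.author_id = p.id

Result:
id | name    | sales
---+---------+------
1  | Tolkien | 17245
2  | Orwell  | 8418 
3  | Orwell  | 667  
4  | Orwell  | 58965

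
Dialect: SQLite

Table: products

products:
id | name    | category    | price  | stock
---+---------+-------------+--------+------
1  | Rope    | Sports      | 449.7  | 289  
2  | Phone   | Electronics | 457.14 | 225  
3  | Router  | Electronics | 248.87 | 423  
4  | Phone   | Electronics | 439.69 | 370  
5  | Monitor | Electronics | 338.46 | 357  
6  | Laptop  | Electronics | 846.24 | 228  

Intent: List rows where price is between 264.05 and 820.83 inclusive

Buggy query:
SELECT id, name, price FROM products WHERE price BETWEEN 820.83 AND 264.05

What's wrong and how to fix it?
Bug: The bounds are reversed; BETWEEN a AND b requires a <= b to match anything

Fix: Write BETWEEN 264.05 AND 820.83

Corrected query:
SELECT id, name, price FROM products WHERE price BETWEEN 264.05 AND 820.83

Result:
id | name    | price 
---+---------+-------
1  | Rope    | 449.7 
2  | Phone   | 457.14
4  | Phone   | 439.69
5  | Monitor | 338.46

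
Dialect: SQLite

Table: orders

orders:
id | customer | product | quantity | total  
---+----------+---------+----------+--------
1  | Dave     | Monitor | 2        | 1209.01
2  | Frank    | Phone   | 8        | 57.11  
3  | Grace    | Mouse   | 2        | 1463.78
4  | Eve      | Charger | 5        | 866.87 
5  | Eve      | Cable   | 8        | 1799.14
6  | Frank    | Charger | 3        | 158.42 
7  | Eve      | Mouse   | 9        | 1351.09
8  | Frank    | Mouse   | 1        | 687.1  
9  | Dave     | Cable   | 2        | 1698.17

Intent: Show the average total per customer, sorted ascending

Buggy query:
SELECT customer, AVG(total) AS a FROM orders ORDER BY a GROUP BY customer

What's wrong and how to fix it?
Bug: GROUP BY must precede ORDER BY

Fix: Reorder: SELECT … FROM … GROUP BY … ORDER BY …

Corrected query:
SELECT customer, AVG(total) AS a FROM orders GROUP BY customer ORDER BY a

Result:
customer | a          
---------+------------
Frank    | 300.876667 
Eve      | 1339.033333
Dave     | 1453.59    
Grace    | 1463.78    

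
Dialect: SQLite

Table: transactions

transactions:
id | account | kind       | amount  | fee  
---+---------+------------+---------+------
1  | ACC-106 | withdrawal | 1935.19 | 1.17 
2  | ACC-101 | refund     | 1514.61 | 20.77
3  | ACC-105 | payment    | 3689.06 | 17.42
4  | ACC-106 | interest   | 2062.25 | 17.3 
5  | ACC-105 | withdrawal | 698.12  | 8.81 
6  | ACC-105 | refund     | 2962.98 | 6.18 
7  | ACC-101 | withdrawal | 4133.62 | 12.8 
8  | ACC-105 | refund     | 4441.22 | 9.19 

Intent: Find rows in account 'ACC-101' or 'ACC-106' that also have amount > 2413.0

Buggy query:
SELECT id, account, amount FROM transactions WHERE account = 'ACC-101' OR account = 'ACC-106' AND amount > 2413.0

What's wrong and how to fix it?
Bug: Without parentheses, AND is evaluated before OR, so the amount filter only applies to the 'ACC-106' branch

Fix: Group the OR with parentheses (or use IN), then AND the threshold

Corrected query:
SELECT id, account, amount FROM transactions WHERE (account = 'ACC-101' OR account = 'ACC-106') AND amount > 2413.0

Result:
id | account | amount 
---+---------+--------
7  | ACC-101 | 4133.62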